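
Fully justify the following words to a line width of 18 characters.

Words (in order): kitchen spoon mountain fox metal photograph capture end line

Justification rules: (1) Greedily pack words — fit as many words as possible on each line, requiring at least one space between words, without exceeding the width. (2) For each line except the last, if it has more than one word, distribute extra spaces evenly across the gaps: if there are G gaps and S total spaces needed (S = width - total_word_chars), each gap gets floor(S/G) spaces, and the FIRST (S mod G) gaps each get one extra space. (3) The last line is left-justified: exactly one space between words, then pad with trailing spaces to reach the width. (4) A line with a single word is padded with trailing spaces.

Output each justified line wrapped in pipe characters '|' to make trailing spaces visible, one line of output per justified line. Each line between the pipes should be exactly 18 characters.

Answer: |kitchen      spoon|
|mountain fox metal|
|photograph capture|
|end line          |

Derivation:
Line 1: ['kitchen', 'spoon'] (min_width=13, slack=5)
Line 2: ['mountain', 'fox', 'metal'] (min_width=18, slack=0)
Line 3: ['photograph', 'capture'] (min_width=18, slack=0)
Line 4: ['end', 'line'] (min_width=8, slack=10)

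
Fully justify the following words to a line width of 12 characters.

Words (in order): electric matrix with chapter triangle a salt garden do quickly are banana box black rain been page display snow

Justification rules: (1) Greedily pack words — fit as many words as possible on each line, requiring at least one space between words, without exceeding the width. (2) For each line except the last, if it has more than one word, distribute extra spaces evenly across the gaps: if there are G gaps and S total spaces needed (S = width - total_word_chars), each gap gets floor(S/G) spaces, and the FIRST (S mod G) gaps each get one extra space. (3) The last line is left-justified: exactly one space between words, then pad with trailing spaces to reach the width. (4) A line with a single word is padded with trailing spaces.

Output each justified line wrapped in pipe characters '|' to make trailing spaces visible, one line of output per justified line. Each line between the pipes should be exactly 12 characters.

Answer: |electric    |
|matrix  with|
|chapter     |
|triangle   a|
|salt  garden|
|do   quickly|
|are   banana|
|box    black|
|rain    been|
|page display|
|snow        |

Derivation:
Line 1: ['electric'] (min_width=8, slack=4)
Line 2: ['matrix', 'with'] (min_width=11, slack=1)
Line 3: ['chapter'] (min_width=7, slack=5)
Line 4: ['triangle', 'a'] (min_width=10, slack=2)
Line 5: ['salt', 'garden'] (min_width=11, slack=1)
Line 6: ['do', 'quickly'] (min_width=10, slack=2)
Line 7: ['are', 'banana'] (min_width=10, slack=2)
Line 8: ['box', 'black'] (min_width=9, slack=3)
Line 9: ['rain', 'been'] (min_width=9, slack=3)
Line 10: ['page', 'display'] (min_width=12, slack=0)
Line 11: ['snow'] (min_width=4, slack=8)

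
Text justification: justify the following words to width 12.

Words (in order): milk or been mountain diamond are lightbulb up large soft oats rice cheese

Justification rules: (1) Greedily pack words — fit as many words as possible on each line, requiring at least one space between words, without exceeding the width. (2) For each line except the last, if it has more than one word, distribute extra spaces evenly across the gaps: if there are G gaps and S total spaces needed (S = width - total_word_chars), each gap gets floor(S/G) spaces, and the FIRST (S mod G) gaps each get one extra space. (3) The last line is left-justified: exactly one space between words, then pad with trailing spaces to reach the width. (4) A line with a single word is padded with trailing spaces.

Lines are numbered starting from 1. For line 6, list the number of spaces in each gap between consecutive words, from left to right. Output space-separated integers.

Answer: 4

Derivation:
Line 1: ['milk', 'or', 'been'] (min_width=12, slack=0)
Line 2: ['mountain'] (min_width=8, slack=4)
Line 3: ['diamond', 'are'] (min_width=11, slack=1)
Line 4: ['lightbulb', 'up'] (min_width=12, slack=0)
Line 5: ['large', 'soft'] (min_width=10, slack=2)
Line 6: ['oats', 'rice'] (min_width=9, slack=3)
Line 7: ['cheese'] (min_width=6, slack=6)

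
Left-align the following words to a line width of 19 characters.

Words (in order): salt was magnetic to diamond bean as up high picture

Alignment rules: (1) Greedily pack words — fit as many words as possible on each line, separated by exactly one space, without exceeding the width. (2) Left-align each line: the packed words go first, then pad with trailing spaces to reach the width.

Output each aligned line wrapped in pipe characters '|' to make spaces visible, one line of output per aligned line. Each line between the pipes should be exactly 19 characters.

Line 1: ['salt', 'was', 'magnetic'] (min_width=17, slack=2)
Line 2: ['to', 'diamond', 'bean', 'as'] (min_width=18, slack=1)
Line 3: ['up', 'high', 'picture'] (min_width=15, slack=4)

Answer: |salt was magnetic  |
|to diamond bean as |
|up high picture    |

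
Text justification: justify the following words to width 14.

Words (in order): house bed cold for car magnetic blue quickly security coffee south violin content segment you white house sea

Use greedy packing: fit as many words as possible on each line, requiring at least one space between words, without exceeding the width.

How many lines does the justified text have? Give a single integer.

Answer: 10

Derivation:
Line 1: ['house', 'bed', 'cold'] (min_width=14, slack=0)
Line 2: ['for', 'car'] (min_width=7, slack=7)
Line 3: ['magnetic', 'blue'] (min_width=13, slack=1)
Line 4: ['quickly'] (min_width=7, slack=7)
Line 5: ['security'] (min_width=8, slack=6)
Line 6: ['coffee', 'south'] (min_width=12, slack=2)
Line 7: ['violin', 'content'] (min_width=14, slack=0)
Line 8: ['segment', 'you'] (min_width=11, slack=3)
Line 9: ['white', 'house'] (min_width=11, slack=3)
Line 10: ['sea'] (min_width=3, slack=11)
Total lines: 10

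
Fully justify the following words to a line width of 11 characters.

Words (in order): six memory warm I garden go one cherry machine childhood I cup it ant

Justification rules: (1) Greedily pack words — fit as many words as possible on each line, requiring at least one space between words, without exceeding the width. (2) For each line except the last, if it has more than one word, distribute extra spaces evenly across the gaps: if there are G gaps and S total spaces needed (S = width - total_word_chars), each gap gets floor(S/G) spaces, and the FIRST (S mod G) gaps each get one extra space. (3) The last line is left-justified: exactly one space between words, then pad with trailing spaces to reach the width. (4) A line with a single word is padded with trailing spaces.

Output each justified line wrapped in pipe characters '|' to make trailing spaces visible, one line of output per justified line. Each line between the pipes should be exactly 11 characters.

Line 1: ['six', 'memory'] (min_width=10, slack=1)
Line 2: ['warm', 'I'] (min_width=6, slack=5)
Line 3: ['garden', 'go'] (min_width=9, slack=2)
Line 4: ['one', 'cherry'] (min_width=10, slack=1)
Line 5: ['machine'] (min_width=7, slack=4)
Line 6: ['childhood', 'I'] (min_width=11, slack=0)
Line 7: ['cup', 'it', 'ant'] (min_width=10, slack=1)

Answer: |six  memory|
|warm      I|
|garden   go|
|one  cherry|
|machine    |
|childhood I|
|cup it ant |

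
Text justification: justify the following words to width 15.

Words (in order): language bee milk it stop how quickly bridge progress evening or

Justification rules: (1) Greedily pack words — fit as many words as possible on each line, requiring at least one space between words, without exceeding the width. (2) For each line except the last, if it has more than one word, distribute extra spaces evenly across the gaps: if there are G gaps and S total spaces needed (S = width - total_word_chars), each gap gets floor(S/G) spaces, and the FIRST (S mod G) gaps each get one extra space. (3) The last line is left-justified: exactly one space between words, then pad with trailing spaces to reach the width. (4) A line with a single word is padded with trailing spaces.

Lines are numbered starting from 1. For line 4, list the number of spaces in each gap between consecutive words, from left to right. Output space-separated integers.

Answer: 1

Derivation:
Line 1: ['language', 'bee'] (min_width=12, slack=3)
Line 2: ['milk', 'it', 'stop'] (min_width=12, slack=3)
Line 3: ['how', 'quickly'] (min_width=11, slack=4)
Line 4: ['bridge', 'progress'] (min_width=15, slack=0)
Line 5: ['evening', 'or'] (min_width=10, slack=5)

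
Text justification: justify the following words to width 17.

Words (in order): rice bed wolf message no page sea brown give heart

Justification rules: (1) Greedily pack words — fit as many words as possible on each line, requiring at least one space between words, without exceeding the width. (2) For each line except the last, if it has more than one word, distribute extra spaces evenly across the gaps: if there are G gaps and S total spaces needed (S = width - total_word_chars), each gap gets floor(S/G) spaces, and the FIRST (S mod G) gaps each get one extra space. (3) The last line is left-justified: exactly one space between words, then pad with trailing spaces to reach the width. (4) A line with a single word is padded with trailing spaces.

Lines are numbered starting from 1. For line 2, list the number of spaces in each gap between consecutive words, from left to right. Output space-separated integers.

Line 1: ['rice', 'bed', 'wolf'] (min_width=13, slack=4)
Line 2: ['message', 'no', 'page'] (min_width=15, slack=2)
Line 3: ['sea', 'brown', 'give'] (min_width=14, slack=3)
Line 4: ['heart'] (min_width=5, slack=12)

Answer: 2 2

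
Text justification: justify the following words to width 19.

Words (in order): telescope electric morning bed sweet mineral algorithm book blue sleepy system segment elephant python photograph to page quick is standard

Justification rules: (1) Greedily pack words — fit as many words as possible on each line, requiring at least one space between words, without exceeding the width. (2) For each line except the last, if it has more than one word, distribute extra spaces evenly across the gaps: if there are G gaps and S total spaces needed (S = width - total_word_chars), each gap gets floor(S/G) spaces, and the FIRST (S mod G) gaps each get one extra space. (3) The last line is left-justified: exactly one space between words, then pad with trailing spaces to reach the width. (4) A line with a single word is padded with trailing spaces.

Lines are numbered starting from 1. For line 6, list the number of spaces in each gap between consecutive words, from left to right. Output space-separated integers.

Line 1: ['telescope', 'electric'] (min_width=18, slack=1)
Line 2: ['morning', 'bed', 'sweet'] (min_width=17, slack=2)
Line 3: ['mineral', 'algorithm'] (min_width=17, slack=2)
Line 4: ['book', 'blue', 'sleepy'] (min_width=16, slack=3)
Line 5: ['system', 'segment'] (min_width=14, slack=5)
Line 6: ['elephant', 'python'] (min_width=15, slack=4)
Line 7: ['photograph', 'to', 'page'] (min_width=18, slack=1)
Line 8: ['quick', 'is', 'standard'] (min_width=17, slack=2)

Answer: 5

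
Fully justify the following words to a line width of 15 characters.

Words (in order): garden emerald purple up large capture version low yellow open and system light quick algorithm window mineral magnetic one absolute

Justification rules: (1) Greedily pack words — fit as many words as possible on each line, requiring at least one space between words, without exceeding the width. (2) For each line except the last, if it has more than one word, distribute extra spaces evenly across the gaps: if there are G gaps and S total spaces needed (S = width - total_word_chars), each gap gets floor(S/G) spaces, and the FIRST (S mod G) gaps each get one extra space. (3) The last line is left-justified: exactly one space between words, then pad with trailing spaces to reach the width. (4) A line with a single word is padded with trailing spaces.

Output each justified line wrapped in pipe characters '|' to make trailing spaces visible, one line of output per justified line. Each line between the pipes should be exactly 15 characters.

Line 1: ['garden', 'emerald'] (min_width=14, slack=1)
Line 2: ['purple', 'up', 'large'] (min_width=15, slack=0)
Line 3: ['capture', 'version'] (min_width=15, slack=0)
Line 4: ['low', 'yellow', 'open'] (min_width=15, slack=0)
Line 5: ['and', 'system'] (min_width=10, slack=5)
Line 6: ['light', 'quick'] (min_width=11, slack=4)
Line 7: ['algorithm'] (min_width=9, slack=6)
Line 8: ['window', 'mineral'] (min_width=14, slack=1)
Line 9: ['magnetic', 'one'] (min_width=12, slack=3)
Line 10: ['absolute'] (min_width=8, slack=7)

Answer: |garden  emerald|
|purple up large|
|capture version|
|low yellow open|
|and      system|
|light     quick|
|algorithm      |
|window  mineral|
|magnetic    one|
|absolute       |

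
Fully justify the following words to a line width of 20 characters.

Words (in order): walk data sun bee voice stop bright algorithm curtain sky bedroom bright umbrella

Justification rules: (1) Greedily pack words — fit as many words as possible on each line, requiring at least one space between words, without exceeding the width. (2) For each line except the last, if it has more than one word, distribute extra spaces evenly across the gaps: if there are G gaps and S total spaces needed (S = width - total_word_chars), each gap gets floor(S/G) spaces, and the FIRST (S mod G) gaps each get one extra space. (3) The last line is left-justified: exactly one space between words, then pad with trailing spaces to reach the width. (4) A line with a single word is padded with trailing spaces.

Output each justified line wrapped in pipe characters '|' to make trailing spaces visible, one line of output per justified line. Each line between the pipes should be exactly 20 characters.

Answer: |walk  data  sun  bee|
|voice   stop  bright|
|algorithm    curtain|
|sky  bedroom  bright|
|umbrella            |

Derivation:
Line 1: ['walk', 'data', 'sun', 'bee'] (min_width=17, slack=3)
Line 2: ['voice', 'stop', 'bright'] (min_width=17, slack=3)
Line 3: ['algorithm', 'curtain'] (min_width=17, slack=3)
Line 4: ['sky', 'bedroom', 'bright'] (min_width=18, slack=2)
Line 5: ['umbrella'] (min_width=8, slack=12)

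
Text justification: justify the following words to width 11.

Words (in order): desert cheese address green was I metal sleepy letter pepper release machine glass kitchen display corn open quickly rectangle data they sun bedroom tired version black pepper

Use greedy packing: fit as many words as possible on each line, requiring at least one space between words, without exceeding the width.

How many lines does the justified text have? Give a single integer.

Answer: 22

Derivation:
Line 1: ['desert'] (min_width=6, slack=5)
Line 2: ['cheese'] (min_width=6, slack=5)
Line 3: ['address'] (min_width=7, slack=4)
Line 4: ['green', 'was', 'I'] (min_width=11, slack=0)
Line 5: ['metal'] (min_width=5, slack=6)
Line 6: ['sleepy'] (min_width=6, slack=5)
Line 7: ['letter'] (min_width=6, slack=5)
Line 8: ['pepper'] (min_width=6, slack=5)
Line 9: ['release'] (min_width=7, slack=4)
Line 10: ['machine'] (min_width=7, slack=4)
Line 11: ['glass'] (min_width=5, slack=6)
Line 12: ['kitchen'] (min_width=7, slack=4)
Line 13: ['display'] (min_width=7, slack=4)
Line 14: ['corn', 'open'] (min_width=9, slack=2)
Line 15: ['quickly'] (min_width=7, slack=4)
Line 16: ['rectangle'] (min_width=9, slack=2)
Line 17: ['data', 'they'] (min_width=9, slack=2)
Line 18: ['sun', 'bedroom'] (min_width=11, slack=0)
Line 19: ['tired'] (min_width=5, slack=6)
Line 20: ['version'] (min_width=7, slack=4)
Line 21: ['black'] (min_width=5, slack=6)
Line 22: ['pepper'] (min_width=6, slack=5)
Total lines: 22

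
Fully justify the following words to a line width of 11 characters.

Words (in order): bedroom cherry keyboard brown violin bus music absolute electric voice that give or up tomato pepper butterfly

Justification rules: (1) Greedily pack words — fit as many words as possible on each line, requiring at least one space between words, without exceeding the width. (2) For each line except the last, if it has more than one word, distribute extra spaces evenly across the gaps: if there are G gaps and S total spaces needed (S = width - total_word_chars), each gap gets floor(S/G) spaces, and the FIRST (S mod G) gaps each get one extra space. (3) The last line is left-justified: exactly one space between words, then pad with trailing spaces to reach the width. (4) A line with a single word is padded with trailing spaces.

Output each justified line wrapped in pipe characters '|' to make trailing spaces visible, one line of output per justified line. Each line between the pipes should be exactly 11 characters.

Answer: |bedroom    |
|cherry     |
|keyboard   |
|brown      |
|violin  bus|
|music      |
|absolute   |
|electric   |
|voice  that|
|give  or up|
|tomato     |
|pepper     |
|butterfly  |

Derivation:
Line 1: ['bedroom'] (min_width=7, slack=4)
Line 2: ['cherry'] (min_width=6, slack=5)
Line 3: ['keyboard'] (min_width=8, slack=3)
Line 4: ['brown'] (min_width=5, slack=6)
Line 5: ['violin', 'bus'] (min_width=10, slack=1)
Line 6: ['music'] (min_width=5, slack=6)
Line 7: ['absolute'] (min_width=8, slack=3)
Line 8: ['electric'] (min_width=8, slack=3)
Line 9: ['voice', 'that'] (min_width=10, slack=1)
Line 10: ['give', 'or', 'up'] (min_width=10, slack=1)
Line 11: ['tomato'] (min_width=6, slack=5)
Line 12: ['pepper'] (min_width=6, slack=5)
Line 13: ['butterfly'] (min_width=9, slack=2)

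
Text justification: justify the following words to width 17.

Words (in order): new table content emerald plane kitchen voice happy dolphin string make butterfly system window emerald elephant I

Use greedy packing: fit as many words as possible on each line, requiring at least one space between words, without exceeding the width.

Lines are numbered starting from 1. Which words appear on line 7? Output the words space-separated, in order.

Line 1: ['new', 'table', 'content'] (min_width=17, slack=0)
Line 2: ['emerald', 'plane'] (min_width=13, slack=4)
Line 3: ['kitchen', 'voice'] (min_width=13, slack=4)
Line 4: ['happy', 'dolphin'] (min_width=13, slack=4)
Line 5: ['string', 'make'] (min_width=11, slack=6)
Line 6: ['butterfly', 'system'] (min_width=16, slack=1)
Line 7: ['window', 'emerald'] (min_width=14, slack=3)
Line 8: ['elephant', 'I'] (min_width=10, slack=7)

Answer: window emerald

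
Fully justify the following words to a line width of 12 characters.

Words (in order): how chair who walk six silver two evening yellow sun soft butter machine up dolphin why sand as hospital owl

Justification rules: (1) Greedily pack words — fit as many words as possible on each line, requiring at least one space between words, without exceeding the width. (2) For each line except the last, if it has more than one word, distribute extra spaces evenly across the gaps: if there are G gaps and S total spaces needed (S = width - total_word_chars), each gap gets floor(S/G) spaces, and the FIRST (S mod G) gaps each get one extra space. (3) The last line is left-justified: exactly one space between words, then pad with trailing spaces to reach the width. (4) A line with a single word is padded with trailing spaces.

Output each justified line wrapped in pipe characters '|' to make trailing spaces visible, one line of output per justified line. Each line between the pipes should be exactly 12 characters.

Line 1: ['how', 'chair'] (min_width=9, slack=3)
Line 2: ['who', 'walk', 'six'] (min_width=12, slack=0)
Line 3: ['silver', 'two'] (min_width=10, slack=2)
Line 4: ['evening'] (min_width=7, slack=5)
Line 5: ['yellow', 'sun'] (min_width=10, slack=2)
Line 6: ['soft', 'butter'] (min_width=11, slack=1)
Line 7: ['machine', 'up'] (min_width=10, slack=2)
Line 8: ['dolphin', 'why'] (min_width=11, slack=1)
Line 9: ['sand', 'as'] (min_width=7, slack=5)
Line 10: ['hospital', 'owl'] (min_width=12, slack=0)

Answer: |how    chair|
|who walk six|
|silver   two|
|evening     |
|yellow   sun|
|soft  butter|
|machine   up|
|dolphin  why|
|sand      as|
|hospital owl|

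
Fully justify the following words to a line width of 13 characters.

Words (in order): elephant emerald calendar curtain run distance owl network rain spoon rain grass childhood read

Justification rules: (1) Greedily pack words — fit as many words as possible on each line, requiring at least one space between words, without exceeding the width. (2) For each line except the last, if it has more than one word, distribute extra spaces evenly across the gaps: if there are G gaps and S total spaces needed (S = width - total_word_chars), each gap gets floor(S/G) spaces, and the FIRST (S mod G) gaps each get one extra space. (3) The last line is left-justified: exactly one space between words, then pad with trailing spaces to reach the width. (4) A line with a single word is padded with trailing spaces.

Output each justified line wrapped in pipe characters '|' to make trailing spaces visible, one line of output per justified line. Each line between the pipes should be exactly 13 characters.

Answer: |elephant     |
|emerald      |
|calendar     |
|curtain   run|
|distance  owl|
|network  rain|
|spoon    rain|
|grass        |
|childhood    |
|read         |

Derivation:
Line 1: ['elephant'] (min_width=8, slack=5)
Line 2: ['emerald'] (min_width=7, slack=6)
Line 3: ['calendar'] (min_width=8, slack=5)
Line 4: ['curtain', 'run'] (min_width=11, slack=2)
Line 5: ['distance', 'owl'] (min_width=12, slack=1)
Line 6: ['network', 'rain'] (min_width=12, slack=1)
Line 7: ['spoon', 'rain'] (min_width=10, slack=3)
Line 8: ['grass'] (min_width=5, slack=8)
Line 9: ['childhood'] (min_width=9, slack=4)
Line 10: ['read'] (min_width=4, slack=9)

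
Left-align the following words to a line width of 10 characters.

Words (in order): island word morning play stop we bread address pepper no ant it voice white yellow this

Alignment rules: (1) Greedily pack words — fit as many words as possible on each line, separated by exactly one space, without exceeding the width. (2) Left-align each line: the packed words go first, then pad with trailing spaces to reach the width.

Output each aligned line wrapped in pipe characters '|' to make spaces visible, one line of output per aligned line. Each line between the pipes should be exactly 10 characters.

Line 1: ['island'] (min_width=6, slack=4)
Line 2: ['word'] (min_width=4, slack=6)
Line 3: ['morning'] (min_width=7, slack=3)
Line 4: ['play', 'stop'] (min_width=9, slack=1)
Line 5: ['we', 'bread'] (min_width=8, slack=2)
Line 6: ['address'] (min_width=7, slack=3)
Line 7: ['pepper', 'no'] (min_width=9, slack=1)
Line 8: ['ant', 'it'] (min_width=6, slack=4)
Line 9: ['voice'] (min_width=5, slack=5)
Line 10: ['white'] (min_width=5, slack=5)
Line 11: ['yellow'] (min_width=6, slack=4)
Line 12: ['this'] (min_width=4, slack=6)

Answer: |island    |
|word      |
|morning   |
|play stop |
|we bread  |
|address   |
|pepper no |
|ant it    |
|voice     |
|white     |
|yellow    |
|this      |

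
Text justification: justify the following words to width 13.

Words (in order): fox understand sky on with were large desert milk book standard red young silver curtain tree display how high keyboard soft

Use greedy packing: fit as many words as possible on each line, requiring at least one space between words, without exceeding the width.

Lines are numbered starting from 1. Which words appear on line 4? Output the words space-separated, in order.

Line 1: ['fox'] (min_width=3, slack=10)
Line 2: ['understand'] (min_width=10, slack=3)
Line 3: ['sky', 'on', 'with'] (min_width=11, slack=2)
Line 4: ['were', 'large'] (min_width=10, slack=3)
Line 5: ['desert', 'milk'] (min_width=11, slack=2)
Line 6: ['book', 'standard'] (min_width=13, slack=0)
Line 7: ['red', 'young'] (min_width=9, slack=4)
Line 8: ['silver'] (min_width=6, slack=7)
Line 9: ['curtain', 'tree'] (min_width=12, slack=1)
Line 10: ['display', 'how'] (min_width=11, slack=2)
Line 11: ['high', 'keyboard'] (min_width=13, slack=0)
Line 12: ['soft'] (min_width=4, slack=9)

Answer: were large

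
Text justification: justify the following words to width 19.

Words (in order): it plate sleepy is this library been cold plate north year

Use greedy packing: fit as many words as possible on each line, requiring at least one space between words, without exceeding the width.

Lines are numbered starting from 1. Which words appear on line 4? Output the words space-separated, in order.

Answer: year

Derivation:
Line 1: ['it', 'plate', 'sleepy', 'is'] (min_width=18, slack=1)
Line 2: ['this', 'library', 'been'] (min_width=17, slack=2)
Line 3: ['cold', 'plate', 'north'] (min_width=16, slack=3)
Line 4: ['year'] (min_width=4, slack=15)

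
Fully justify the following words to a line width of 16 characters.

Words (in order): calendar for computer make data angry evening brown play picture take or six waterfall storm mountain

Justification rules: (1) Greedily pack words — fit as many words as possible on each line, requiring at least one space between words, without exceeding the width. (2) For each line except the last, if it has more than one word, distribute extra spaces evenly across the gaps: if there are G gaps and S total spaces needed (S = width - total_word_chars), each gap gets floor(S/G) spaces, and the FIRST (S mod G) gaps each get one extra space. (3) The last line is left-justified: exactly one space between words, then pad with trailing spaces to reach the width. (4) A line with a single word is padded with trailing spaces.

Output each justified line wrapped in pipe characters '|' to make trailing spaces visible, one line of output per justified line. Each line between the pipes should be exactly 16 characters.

Line 1: ['calendar', 'for'] (min_width=12, slack=4)
Line 2: ['computer', 'make'] (min_width=13, slack=3)
Line 3: ['data', 'angry'] (min_width=10, slack=6)
Line 4: ['evening', 'brown'] (min_width=13, slack=3)
Line 5: ['play', 'picture'] (min_width=12, slack=4)
Line 6: ['take', 'or', 'six'] (min_width=11, slack=5)
Line 7: ['waterfall', 'storm'] (min_width=15, slack=1)
Line 8: ['mountain'] (min_width=8, slack=8)

Answer: |calendar     for|
|computer    make|
|data       angry|
|evening    brown|
|play     picture|
|take    or   six|
|waterfall  storm|
|mountain        |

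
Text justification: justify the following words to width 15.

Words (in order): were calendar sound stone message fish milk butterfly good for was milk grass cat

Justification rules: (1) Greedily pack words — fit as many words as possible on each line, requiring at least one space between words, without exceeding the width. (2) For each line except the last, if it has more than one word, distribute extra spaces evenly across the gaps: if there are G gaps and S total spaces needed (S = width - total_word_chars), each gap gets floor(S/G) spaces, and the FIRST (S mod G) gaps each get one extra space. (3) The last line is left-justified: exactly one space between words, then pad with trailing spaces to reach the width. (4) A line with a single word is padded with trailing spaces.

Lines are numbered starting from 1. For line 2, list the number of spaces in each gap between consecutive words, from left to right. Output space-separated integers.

Line 1: ['were', 'calendar'] (min_width=13, slack=2)
Line 2: ['sound', 'stone'] (min_width=11, slack=4)
Line 3: ['message', 'fish'] (min_width=12, slack=3)
Line 4: ['milk', 'butterfly'] (min_width=14, slack=1)
Line 5: ['good', 'for', 'was'] (min_width=12, slack=3)
Line 6: ['milk', 'grass', 'cat'] (min_width=14, slack=1)

Answer: 5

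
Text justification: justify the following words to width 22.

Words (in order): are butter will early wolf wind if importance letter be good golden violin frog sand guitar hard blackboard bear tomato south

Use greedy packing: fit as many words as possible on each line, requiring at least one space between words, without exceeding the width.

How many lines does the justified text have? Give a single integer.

Line 1: ['are', 'butter', 'will', 'early'] (min_width=21, slack=1)
Line 2: ['wolf', 'wind', 'if'] (min_width=12, slack=10)
Line 3: ['importance', 'letter', 'be'] (min_width=20, slack=2)
Line 4: ['good', 'golden', 'violin'] (min_width=18, slack=4)
Line 5: ['frog', 'sand', 'guitar', 'hard'] (min_width=21, slack=1)
Line 6: ['blackboard', 'bear', 'tomato'] (min_width=22, slack=0)
Line 7: ['south'] (min_width=5, slack=17)
Total lines: 7

Answer: 7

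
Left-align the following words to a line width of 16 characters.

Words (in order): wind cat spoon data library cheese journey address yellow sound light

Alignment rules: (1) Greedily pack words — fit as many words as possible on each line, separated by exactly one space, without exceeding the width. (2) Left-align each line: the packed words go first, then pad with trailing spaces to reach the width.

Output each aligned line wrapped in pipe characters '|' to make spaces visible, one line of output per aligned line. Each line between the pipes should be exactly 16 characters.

Answer: |wind cat spoon  |
|data library    |
|cheese journey  |
|address yellow  |
|sound light     |

Derivation:
Line 1: ['wind', 'cat', 'spoon'] (min_width=14, slack=2)
Line 2: ['data', 'library'] (min_width=12, slack=4)
Line 3: ['cheese', 'journey'] (min_width=14, slack=2)
Line 4: ['address', 'yellow'] (min_width=14, slack=2)
Line 5: ['sound', 'light'] (min_width=11, slack=5)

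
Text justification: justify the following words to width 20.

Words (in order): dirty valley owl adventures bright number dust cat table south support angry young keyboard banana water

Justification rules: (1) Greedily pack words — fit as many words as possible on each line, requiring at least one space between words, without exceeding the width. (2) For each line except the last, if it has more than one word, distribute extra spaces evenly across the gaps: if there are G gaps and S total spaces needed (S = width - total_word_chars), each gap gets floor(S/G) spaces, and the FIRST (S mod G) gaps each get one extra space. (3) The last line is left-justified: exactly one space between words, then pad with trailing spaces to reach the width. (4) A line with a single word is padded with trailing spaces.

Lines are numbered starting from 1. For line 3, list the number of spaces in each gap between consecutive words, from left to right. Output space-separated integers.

Line 1: ['dirty', 'valley', 'owl'] (min_width=16, slack=4)
Line 2: ['adventures', 'bright'] (min_width=17, slack=3)
Line 3: ['number', 'dust', 'cat'] (min_width=15, slack=5)
Line 4: ['table', 'south', 'support'] (min_width=19, slack=1)
Line 5: ['angry', 'young', 'keyboard'] (min_width=20, slack=0)
Line 6: ['banana', 'water'] (min_width=12, slack=8)

Answer: 4 3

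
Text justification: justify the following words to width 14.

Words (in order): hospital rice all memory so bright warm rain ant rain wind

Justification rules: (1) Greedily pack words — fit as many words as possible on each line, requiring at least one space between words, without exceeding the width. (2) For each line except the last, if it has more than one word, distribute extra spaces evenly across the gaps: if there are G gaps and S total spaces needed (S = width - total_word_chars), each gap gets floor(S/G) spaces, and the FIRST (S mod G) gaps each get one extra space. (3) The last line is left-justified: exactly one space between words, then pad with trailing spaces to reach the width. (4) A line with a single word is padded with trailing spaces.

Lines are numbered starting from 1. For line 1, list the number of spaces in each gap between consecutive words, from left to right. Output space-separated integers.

Line 1: ['hospital', 'rice'] (min_width=13, slack=1)
Line 2: ['all', 'memory', 'so'] (min_width=13, slack=1)
Line 3: ['bright', 'warm'] (min_width=11, slack=3)
Line 4: ['rain', 'ant', 'rain'] (min_width=13, slack=1)
Line 5: ['wind'] (min_width=4, slack=10)

Answer: 2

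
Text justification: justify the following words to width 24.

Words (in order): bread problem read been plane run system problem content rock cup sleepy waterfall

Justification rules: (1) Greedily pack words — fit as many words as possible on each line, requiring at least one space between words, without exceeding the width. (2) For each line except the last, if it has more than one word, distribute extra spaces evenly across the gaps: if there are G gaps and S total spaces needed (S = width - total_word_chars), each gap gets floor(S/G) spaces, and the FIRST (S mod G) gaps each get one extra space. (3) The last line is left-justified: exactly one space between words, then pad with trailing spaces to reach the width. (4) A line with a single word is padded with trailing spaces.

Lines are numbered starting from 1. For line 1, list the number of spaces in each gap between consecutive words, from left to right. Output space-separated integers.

Line 1: ['bread', 'problem', 'read', 'been'] (min_width=23, slack=1)
Line 2: ['plane', 'run', 'system', 'problem'] (min_width=24, slack=0)
Line 3: ['content', 'rock', 'cup', 'sleepy'] (min_width=23, slack=1)
Line 4: ['waterfall'] (min_width=9, slack=15)

Answer: 2 1 1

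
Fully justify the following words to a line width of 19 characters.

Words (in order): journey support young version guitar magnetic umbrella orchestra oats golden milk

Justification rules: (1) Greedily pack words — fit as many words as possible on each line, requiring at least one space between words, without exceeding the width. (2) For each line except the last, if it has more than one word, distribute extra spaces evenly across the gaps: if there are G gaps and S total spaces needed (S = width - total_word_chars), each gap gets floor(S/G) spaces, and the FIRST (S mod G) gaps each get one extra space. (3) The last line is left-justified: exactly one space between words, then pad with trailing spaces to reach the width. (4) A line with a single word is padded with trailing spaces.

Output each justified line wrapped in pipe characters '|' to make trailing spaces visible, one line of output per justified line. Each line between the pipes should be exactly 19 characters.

Line 1: ['journey', 'support'] (min_width=15, slack=4)
Line 2: ['young', 'version'] (min_width=13, slack=6)
Line 3: ['guitar', 'magnetic'] (min_width=15, slack=4)
Line 4: ['umbrella', 'orchestra'] (min_width=18, slack=1)
Line 5: ['oats', 'golden', 'milk'] (min_width=16, slack=3)

Answer: |journey     support|
|young       version|
|guitar     magnetic|
|umbrella  orchestra|
|oats golden milk   |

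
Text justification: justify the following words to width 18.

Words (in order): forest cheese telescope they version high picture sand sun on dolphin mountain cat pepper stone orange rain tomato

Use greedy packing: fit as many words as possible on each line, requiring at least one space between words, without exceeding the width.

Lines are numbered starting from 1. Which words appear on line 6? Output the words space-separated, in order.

Line 1: ['forest', 'cheese'] (min_width=13, slack=5)
Line 2: ['telescope', 'they'] (min_width=14, slack=4)
Line 3: ['version', 'high'] (min_width=12, slack=6)
Line 4: ['picture', 'sand', 'sun'] (min_width=16, slack=2)
Line 5: ['on', 'dolphin'] (min_width=10, slack=8)
Line 6: ['mountain', 'cat'] (min_width=12, slack=6)
Line 7: ['pepper', 'stone'] (min_width=12, slack=6)
Line 8: ['orange', 'rain', 'tomato'] (min_width=18, slack=0)

Answer: mountain cat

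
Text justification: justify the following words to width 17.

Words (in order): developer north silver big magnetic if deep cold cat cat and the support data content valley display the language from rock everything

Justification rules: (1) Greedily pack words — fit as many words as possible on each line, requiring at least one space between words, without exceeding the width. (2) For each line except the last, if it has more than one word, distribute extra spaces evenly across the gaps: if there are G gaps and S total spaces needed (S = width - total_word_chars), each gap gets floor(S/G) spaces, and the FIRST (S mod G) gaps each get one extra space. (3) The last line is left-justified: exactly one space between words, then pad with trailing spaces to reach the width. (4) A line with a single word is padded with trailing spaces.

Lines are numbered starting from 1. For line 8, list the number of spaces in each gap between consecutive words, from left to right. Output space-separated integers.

Line 1: ['developer', 'north'] (min_width=15, slack=2)
Line 2: ['silver', 'big'] (min_width=10, slack=7)
Line 3: ['magnetic', 'if', 'deep'] (min_width=16, slack=1)
Line 4: ['cold', 'cat', 'cat', 'and'] (min_width=16, slack=1)
Line 5: ['the', 'support', 'data'] (min_width=16, slack=1)
Line 6: ['content', 'valley'] (min_width=14, slack=3)
Line 7: ['display', 'the'] (min_width=11, slack=6)
Line 8: ['language', 'from'] (min_width=13, slack=4)
Line 9: ['rock', 'everything'] (min_width=15, slack=2)

Answer: 5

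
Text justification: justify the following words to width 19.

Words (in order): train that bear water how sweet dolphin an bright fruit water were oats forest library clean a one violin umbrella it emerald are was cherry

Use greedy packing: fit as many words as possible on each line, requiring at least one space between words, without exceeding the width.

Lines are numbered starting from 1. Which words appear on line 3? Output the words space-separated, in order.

Line 1: ['train', 'that', 'bear'] (min_width=15, slack=4)
Line 2: ['water', 'how', 'sweet'] (min_width=15, slack=4)
Line 3: ['dolphin', 'an', 'bright'] (min_width=17, slack=2)
Line 4: ['fruit', 'water', 'were'] (min_width=16, slack=3)
Line 5: ['oats', 'forest', 'library'] (min_width=19, slack=0)
Line 6: ['clean', 'a', 'one', 'violin'] (min_width=18, slack=1)
Line 7: ['umbrella', 'it', 'emerald'] (min_width=19, slack=0)
Line 8: ['are', 'was', 'cherry'] (min_width=14, slack=5)

Answer: dolphin an bright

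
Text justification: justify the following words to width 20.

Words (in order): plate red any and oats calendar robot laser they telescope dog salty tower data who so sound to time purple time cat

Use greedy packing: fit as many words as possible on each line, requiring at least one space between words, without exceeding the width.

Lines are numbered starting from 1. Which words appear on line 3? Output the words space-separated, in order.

Line 1: ['plate', 'red', 'any', 'and'] (min_width=17, slack=3)
Line 2: ['oats', 'calendar', 'robot'] (min_width=19, slack=1)
Line 3: ['laser', 'they', 'telescope'] (min_width=20, slack=0)
Line 4: ['dog', 'salty', 'tower', 'data'] (min_width=20, slack=0)
Line 5: ['who', 'so', 'sound', 'to', 'time'] (min_width=20, slack=0)
Line 6: ['purple', 'time', 'cat'] (min_width=15, slack=5)

Answer: laser they telescope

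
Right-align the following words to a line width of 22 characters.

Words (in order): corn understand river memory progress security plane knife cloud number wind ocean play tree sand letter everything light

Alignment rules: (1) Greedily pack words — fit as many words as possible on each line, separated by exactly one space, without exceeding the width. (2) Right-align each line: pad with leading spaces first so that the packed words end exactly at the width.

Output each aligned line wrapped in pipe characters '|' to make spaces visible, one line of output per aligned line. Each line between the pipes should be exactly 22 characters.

Answer: | corn understand river|
|       memory progress|
|  security plane knife|
|     cloud number wind|
|  ocean play tree sand|
|     letter everything|
|                 light|

Derivation:
Line 1: ['corn', 'understand', 'river'] (min_width=21, slack=1)
Line 2: ['memory', 'progress'] (min_width=15, slack=7)
Line 3: ['security', 'plane', 'knife'] (min_width=20, slack=2)
Line 4: ['cloud', 'number', 'wind'] (min_width=17, slack=5)
Line 5: ['ocean', 'play', 'tree', 'sand'] (min_width=20, slack=2)
Line 6: ['letter', 'everything'] (min_width=17, slack=5)
Line 7: ['light'] (min_width=5, slack=17)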